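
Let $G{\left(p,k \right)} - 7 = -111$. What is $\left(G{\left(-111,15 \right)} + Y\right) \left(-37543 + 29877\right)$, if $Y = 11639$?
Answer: $-88427310$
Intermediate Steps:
$G{\left(p,k \right)} = -104$ ($G{\left(p,k \right)} = 7 - 111 = -104$)
$\left(G{\left(-111,15 \right)} + Y\right) \left(-37543 + 29877\right) = \left(-104 + 11639\right) \left(-37543 + 29877\right) = 11535 \left(-7666\right) = -88427310$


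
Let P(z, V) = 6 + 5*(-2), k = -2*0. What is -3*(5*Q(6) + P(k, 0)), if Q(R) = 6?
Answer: -78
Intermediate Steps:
k = 0
P(z, V) = -4 (P(z, V) = 6 - 10 = -4)
-3*(5*Q(6) + P(k, 0)) = -3*(5*6 - 4) = -3*(30 - 4) = -3*26 = -78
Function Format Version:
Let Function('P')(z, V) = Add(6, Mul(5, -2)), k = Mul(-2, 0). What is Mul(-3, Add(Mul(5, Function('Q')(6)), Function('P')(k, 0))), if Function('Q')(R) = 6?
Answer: -78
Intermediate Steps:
k = 0
Function('P')(z, V) = -4 (Function('P')(z, V) = Add(6, -10) = -4)
Mul(-3, Add(Mul(5, Function('Q')(6)), Function('P')(k, 0))) = Mul(-3, Add(Mul(5, 6), -4)) = Mul(-3, Add(30, -4)) = Mul(-3, 26) = -78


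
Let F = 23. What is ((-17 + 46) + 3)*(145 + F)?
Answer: 5376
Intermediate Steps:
((-17 + 46) + 3)*(145 + F) = ((-17 + 46) + 3)*(145 + 23) = (29 + 3)*168 = 32*168 = 5376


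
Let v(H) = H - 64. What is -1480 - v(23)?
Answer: -1439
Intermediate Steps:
v(H) = -64 + H
-1480 - v(23) = -1480 - (-64 + 23) = -1480 - 1*(-41) = -1480 + 41 = -1439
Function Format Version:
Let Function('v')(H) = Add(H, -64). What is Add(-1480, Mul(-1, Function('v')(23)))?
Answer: -1439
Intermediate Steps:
Function('v')(H) = Add(-64, H)
Add(-1480, Mul(-1, Function('v')(23))) = Add(-1480, Mul(-1, Add(-64, 23))) = Add(-1480, Mul(-1, -41)) = Add(-1480, 41) = -1439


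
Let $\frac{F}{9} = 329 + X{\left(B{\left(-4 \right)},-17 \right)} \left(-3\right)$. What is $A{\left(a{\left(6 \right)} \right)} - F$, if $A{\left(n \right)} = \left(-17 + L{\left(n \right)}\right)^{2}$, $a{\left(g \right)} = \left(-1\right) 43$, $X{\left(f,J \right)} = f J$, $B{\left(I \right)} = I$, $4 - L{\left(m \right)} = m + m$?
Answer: $4204$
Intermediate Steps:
$L{\left(m \right)} = 4 - 2 m$ ($L{\left(m \right)} = 4 - \left(m + m\right) = 4 - 2 m$)
$X{\left(f,J \right)} = J f$
$a{\left(g \right)} = -43$
$A{\left(n \right)} = \left(-13 - 2 n\right)^{2}$ ($A{\left(n \right)} = \left(-17 - \left(-4 + 2 n\right)\right)^{2} = \left(-13 - 2 n\right)^{2}$)
$F = 1125$ ($F = 9 \left(329 + \left(-17\right) \left(-4\right) \left(-3\right)\right) = 9 \left(329 + 68 \left(-3\right)\right) = 9 \left(329 - 204\right) = 9 \cdot 125 = 1125$)
$A{\left(a{\left(6 \right)} \right)} - F = \left(13 + 2 \left(-43\right)\right)^{2} - 1125 = \left(13 - 86\right)^{2} - 1125 = \left(-73\right)^{2} - 1125 = 5329 - 1125 = 4204$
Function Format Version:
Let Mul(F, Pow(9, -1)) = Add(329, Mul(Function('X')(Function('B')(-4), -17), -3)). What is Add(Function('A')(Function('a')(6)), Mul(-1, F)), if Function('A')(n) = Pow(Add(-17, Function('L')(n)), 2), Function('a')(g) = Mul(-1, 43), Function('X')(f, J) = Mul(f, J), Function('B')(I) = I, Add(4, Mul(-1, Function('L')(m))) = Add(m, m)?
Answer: 4204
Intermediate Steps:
Function('L')(m) = Add(4, Mul(-2, m)) (Function('L')(m) = Add(4, Mul(-1, Add(m, m))) = Add(4, Mul(-1, Mul(2, m))) = Add(4, Mul(-2, m)))
Function('X')(f, J) = Mul(J, f)
Function('a')(g) = -43
Function('A')(n) = Pow(Add(-13, Mul(-2, n)), 2) (Function('A')(n) = Pow(Add(-17, Add(4, Mul(-2, n))), 2) = Pow(Add(-13, Mul(-2, n)), 2))
F = 1125 (F = Mul(9, Add(329, Mul(Mul(-17, -4), -3))) = Mul(9, Add(329, Mul(68, -3))) = Mul(9, Add(329, -204)) = Mul(9, 125) = 1125)
Add(Function('A')(Function('a')(6)), Mul(-1, F)) = Add(Pow(Add(13, Mul(2, -43)), 2), Mul(-1, 1125)) = Add(Pow(Add(13, -86), 2), -1125) = Add(Pow(-73, 2), -1125) = Add(5329, -1125) = 4204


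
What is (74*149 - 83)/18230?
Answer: 10943/18230 ≈ 0.60027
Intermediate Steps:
(74*149 - 83)/18230 = (11026 - 83)*(1/18230) = 10943*(1/18230) = 10943/18230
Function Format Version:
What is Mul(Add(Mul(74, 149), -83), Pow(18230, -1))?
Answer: Rational(10943, 18230) ≈ 0.60027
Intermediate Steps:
Mul(Add(Mul(74, 149), -83), Pow(18230, -1)) = Mul(Add(11026, -83), Rational(1, 18230)) = Mul(10943, Rational(1, 18230)) = Rational(10943, 18230)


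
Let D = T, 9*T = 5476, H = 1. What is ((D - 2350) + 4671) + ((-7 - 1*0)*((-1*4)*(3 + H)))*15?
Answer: 41485/9 ≈ 4609.4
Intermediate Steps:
T = 5476/9 (T = (⅑)*5476 = 5476/9 ≈ 608.44)
D = 5476/9 ≈ 608.44
((D - 2350) + 4671) + ((-7 - 1*0)*((-1*4)*(3 + H)))*15 = ((5476/9 - 2350) + 4671) + ((-7 - 1*0)*((-1*4)*(3 + 1)))*15 = (-15674/9 + 4671) + ((-7 + 0)*(-4*4))*15 = 26365/9 - 7*(-16)*15 = 26365/9 + 112*15 = 26365/9 + 1680 = 41485/9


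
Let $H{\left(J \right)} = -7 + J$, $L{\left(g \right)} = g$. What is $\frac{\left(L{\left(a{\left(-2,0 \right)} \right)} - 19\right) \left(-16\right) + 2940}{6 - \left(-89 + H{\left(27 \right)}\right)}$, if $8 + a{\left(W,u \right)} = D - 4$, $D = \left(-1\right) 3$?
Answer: $\frac{3484}{75} \approx 46.453$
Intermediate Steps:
$D = -3$
$a{\left(W,u \right)} = -15$ ($a{\left(W,u \right)} = -8 - 7 = -15$)
$\frac{\left(L{\left(a{\left(-2,0 \right)} \right)} - 19\right) \left(-16\right) + 2940}{6 - \left(-89 + H{\left(27 \right)}\right)} = \frac{\left(-15 - 19\right) \left(-16\right) + 2940}{6 + \left(89 - \left(-7 + 27\right)\right)} = \frac{\left(-34\right) \left(-16\right) + 2940}{6 + \left(89 - 20\right)} = \frac{544 + 2940}{6 + \left(89 - 20\right)} = \frac{3484}{6 + 69} = \frac{3484}{75}$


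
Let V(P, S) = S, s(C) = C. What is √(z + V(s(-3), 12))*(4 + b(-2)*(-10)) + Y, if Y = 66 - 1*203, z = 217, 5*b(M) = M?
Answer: -137 + 8*√229 ≈ -15.938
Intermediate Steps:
b(M) = M/5
Y = -137 (Y = 66 - 203 = -137)
√(z + V(s(-3), 12))*(4 + b(-2)*(-10)) + Y = √(217 + 12)*(4 + ((⅕)*(-2))*(-10)) - 137 = √229*(4 - ⅖*(-10)) - 137 = √229*(4 + 4) - 137 = √229*8 - 137 = 8*√229 - 137 = -137 + 8*√229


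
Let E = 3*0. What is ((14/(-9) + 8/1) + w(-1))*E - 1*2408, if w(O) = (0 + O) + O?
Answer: -2408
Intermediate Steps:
E = 0
w(O) = 2*O (w(O) = O + O = 2*O)
((14/(-9) + 8/1) + w(-1))*E - 1*2408 = ((14/(-9) + 8/1) + 2*(-1))*0 - 1*2408 = ((14*(-⅑) + 8*1) - 2)*0 - 2408 = ((-14/9 + 8) - 2)*0 - 2408 = (58/9 - 2)*0 - 2408 = (40/9)*0 - 2408 = 0 - 2408 = -2408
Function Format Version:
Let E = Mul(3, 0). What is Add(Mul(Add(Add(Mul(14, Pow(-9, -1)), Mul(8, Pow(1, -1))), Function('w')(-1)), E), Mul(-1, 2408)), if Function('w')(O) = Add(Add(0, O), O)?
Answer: -2408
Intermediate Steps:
E = 0
Function('w')(O) = Mul(2, O) (Function('w')(O) = Add(O, O) = Mul(2, O))
Add(Mul(Add(Add(Mul(14, Pow(-9, -1)), Mul(8, Pow(1, -1))), Function('w')(-1)), E), Mul(-1, 2408)) = Add(Mul(Add(Add(Mul(14, Pow(-9, -1)), Mul(8, Pow(1, -1))), Mul(2, -1)), 0), Mul(-1, 2408)) = Add(Mul(Add(Add(Mul(14, Rational(-1, 9)), Mul(8, 1)), -2), 0), -2408) = Add(Mul(Add(Add(Rational(-14, 9), 8), -2), 0), -2408) = Add(Mul(Add(Rational(58, 9), -2), 0), -2408) = Add(Mul(Rational(40, 9), 0), -2408) = Add(0, -2408) = -2408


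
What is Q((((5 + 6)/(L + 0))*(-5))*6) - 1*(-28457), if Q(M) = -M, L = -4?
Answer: 56749/2 ≈ 28375.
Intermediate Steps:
Q((((5 + 6)/(L + 0))*(-5))*6) - 1*(-28457) = -((5 + 6)/(-4 + 0))*(-5)*6 - 1*(-28457) = -(11/(-4))*(-5)*6 + 28457 = -(11*(-1/4))*(-5)*6 + 28457 = -(-11/4*(-5))*6 + 28457 = -55*6/4 + 28457 = -1*165/2 + 28457 = -165/2 + 28457 = 56749/2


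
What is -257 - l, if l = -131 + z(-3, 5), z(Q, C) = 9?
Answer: -135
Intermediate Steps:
l = -122 (l = -131 + 9 = -122)
-257 - l = -257 - 1*(-122) = -257 + 122 = -135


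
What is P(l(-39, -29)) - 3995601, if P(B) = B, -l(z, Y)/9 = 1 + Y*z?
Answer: -4005789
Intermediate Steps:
l(z, Y) = -9 - 9*Y*z (l(z, Y) = -9*(1 + Y*z) = -9 - 9*Y*z)
P(l(-39, -29)) - 3995601 = (-9 - 9*(-29)*(-39)) - 3995601 = (-9 - 10179) - 3995601 = -10188 - 3995601 = -4005789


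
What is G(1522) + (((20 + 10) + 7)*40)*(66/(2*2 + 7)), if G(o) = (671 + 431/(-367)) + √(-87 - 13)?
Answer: 3504786/367 + 10*I ≈ 9549.8 + 10.0*I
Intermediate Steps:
G(o) = 245826/367 + 10*I (G(o) = (671 + 431*(-1/367)) + √(-100) = (671 - 431/367) + 10*I = 245826/367 + 10*I)
G(1522) + (((20 + 10) + 7)*40)*(66/(2*2 + 7)) = (245826/367 + 10*I) + (((20 + 10) + 7)*40)*(66/(2*2 + 7)) = (245826/367 + 10*I) + ((30 + 7)*40)*(66/(4 + 7)) = (245826/367 + 10*I) + (37*40)*(66/11) = (245826/367 + 10*I) + 1480*(66*(1/11)) = (245826/367 + 10*I) + 1480*6 = (245826/367 + 10*I) + 8880 = 3504786/367 + 10*I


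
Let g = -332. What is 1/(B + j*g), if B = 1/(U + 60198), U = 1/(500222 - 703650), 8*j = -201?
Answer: 24491917486/204299330116325 ≈ 0.00011988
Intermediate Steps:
j = -201/8 (j = (⅛)*(-201) = -201/8 ≈ -25.125)
U = -1/203428 (U = 1/(-203428) = -1/203428 ≈ -4.9157e-6)
B = 203428/12245958743 (B = 1/(-1/203428 + 60198) = 1/(12245958743/203428) = 203428/12245958743 ≈ 1.6612e-5)
1/(B + j*g) = 1/(203428/12245958743 - 201/8*(-332)) = 1/(203428/12245958743 + 16683/2) = 1/(204299330116325/24491917486) = 24491917486/204299330116325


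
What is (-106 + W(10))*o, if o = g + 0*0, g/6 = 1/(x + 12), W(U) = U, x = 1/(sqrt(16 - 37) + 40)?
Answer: -11227392/234385 - 576*I*sqrt(21)/234385 ≈ -47.901 - 0.011262*I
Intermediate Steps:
x = 1/(40 + I*sqrt(21)) (x = 1/(sqrt(-21) + 40) = 1/(I*sqrt(21) + 40) = 1/(40 + I*sqrt(21)) ≈ 0.024676 - 0.002827*I)
g = 6/(19492/1621 - I*sqrt(21)/1621) (g = 6/((40/1621 - I*sqrt(21)/1621) + 12) = 6/(19492/1621 - I*sqrt(21)/1621) ≈ 0.49897 + 0.00011731*I)
o = 116952/234385 + 6*I*sqrt(21)/234385 (o = (116952/234385 + 6*I*sqrt(21)/234385) + 0*0 = (116952/234385 + 6*I*sqrt(21)/234385) + 0 = 116952/234385 + 6*I*sqrt(21)/234385 ≈ 0.49897 + 0.00011731*I)
(-106 + W(10))*o = (-106 + 10)*(116952/234385 + 6*I*sqrt(21)/234385) = -96*(116952/234385 + 6*I*sqrt(21)/234385) = -11227392/234385 - 576*I*sqrt(21)/234385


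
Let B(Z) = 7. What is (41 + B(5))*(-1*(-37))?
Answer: 1776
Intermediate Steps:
(41 + B(5))*(-1*(-37)) = (41 + 7)*(-1*(-37)) = 48*37 = 1776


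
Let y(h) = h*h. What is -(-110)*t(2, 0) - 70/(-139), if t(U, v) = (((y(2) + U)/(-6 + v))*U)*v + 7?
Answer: 107100/139 ≈ 770.50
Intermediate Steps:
y(h) = h²
t(U, v) = 7 + U*v*(4 + U)/(-6 + v) (t(U, v) = (((2² + U)/(-6 + v))*U)*v + 7 = (((4 + U)/(-6 + v))*U)*v + 7 = (U*(4 + U)/(-6 + v))*v + 7 = U*v*(4 + U)/(-6 + v) + 7 = 7 + U*v*(4 + U)/(-6 + v))
-(-110)*t(2, 0) - 70/(-139) = -(-110)*(-42 + 7*0 + 0*2² + 4*2*0)/(-6 + 0) - 70/(-139) = -(-110)*(-42 + 0 + 0*4 + 0)/(-6) - 70*(-1/139) = -(-110)*(-(-42 + 0 + 0 + 0)/6) + 70/139 = -(-110)*(-⅙*(-42)) + 70/139 = -(-110)*7 + 70/139 = -110*(-7) + 70/139 = 770 + 70/139 = 107100/139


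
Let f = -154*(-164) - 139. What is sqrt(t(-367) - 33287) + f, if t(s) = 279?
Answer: 25117 + 4*I*sqrt(2063) ≈ 25117.0 + 181.68*I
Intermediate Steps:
f = 25117 (f = 25256 - 139 = 25117)
sqrt(t(-367) - 33287) + f = sqrt(279 - 33287) + 25117 = sqrt(-33008) + 25117 = 4*I*sqrt(2063) + 25117 = 25117 + 4*I*sqrt(2063)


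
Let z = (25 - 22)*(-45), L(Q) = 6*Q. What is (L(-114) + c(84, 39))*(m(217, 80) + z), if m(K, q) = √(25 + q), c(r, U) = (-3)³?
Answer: 95985 - 711*√105 ≈ 88699.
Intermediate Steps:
c(r, U) = -27
z = -135 (z = 3*(-45) = -135)
(L(-114) + c(84, 39))*(m(217, 80) + z) = (6*(-114) - 27)*(√(25 + 80) - 135) = (-684 - 27)*(√105 - 135) = -711*(-135 + √105) = 95985 - 711*√105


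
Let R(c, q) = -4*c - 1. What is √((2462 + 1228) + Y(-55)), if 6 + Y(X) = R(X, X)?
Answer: √3903 ≈ 62.474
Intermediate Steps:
R(c, q) = -1 - 4*c
Y(X) = -7 - 4*X (Y(X) = -6 + (-1 - 4*X) = -7 - 4*X)
√((2462 + 1228) + Y(-55)) = √((2462 + 1228) + (-7 - 4*(-55))) = √(3690 + (-7 + 220)) = √(3690 + 213) = √3903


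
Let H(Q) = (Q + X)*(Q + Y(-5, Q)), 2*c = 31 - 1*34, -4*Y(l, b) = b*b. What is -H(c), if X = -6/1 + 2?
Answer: -363/32 ≈ -11.344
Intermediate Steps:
Y(l, b) = -b²/4 (Y(l, b) = -b*b/4 = -b²/4)
X = -4 (X = -6 + 2 = -4)
c = -3/2 (c = (31 - 1*34)/2 = (31 - 34)/2 = (½)*(-3) = -3/2 ≈ -1.5000)
H(Q) = (-4 + Q)*(Q - Q²/4) (H(Q) = (Q - 4)*(Q - Q²/4) = (-4 + Q)*(Q - Q²/4))
-H(c) = -(-3)*(-16 - (-3/2)² + 8*(-3/2))/(4*2) = -(-3)*(-16 - 1*9/4 - 12)/(4*2) = -(-3)*(-16 - 9/4 - 12)/(4*2) = -(-3)*(-121)/(4*2*4) = -1*363/32 = -363/32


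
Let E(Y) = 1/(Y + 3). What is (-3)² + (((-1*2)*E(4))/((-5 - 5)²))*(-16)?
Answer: 1583/175 ≈ 9.0457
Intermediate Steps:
E(Y) = 1/(3 + Y)
(-3)² + (((-1*2)*E(4))/((-5 - 5)²))*(-16) = (-3)² + (((-1*2)/(3 + 4))/((-5 - 5)²))*(-16) = 9 + ((-2/7)/((-10)²))*(-16) = 9 + (-2*⅐/100)*(-16) = 9 - 2/7*1/100*(-16) = 9 - 1/350*(-16) = 9 + 8/175 = 1583/175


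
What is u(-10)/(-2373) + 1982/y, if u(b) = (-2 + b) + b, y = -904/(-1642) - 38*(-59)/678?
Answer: 187005353536/363939891 ≈ 513.84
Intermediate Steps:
y = 1073569/278319 (y = -904*(-1/1642) + 2242*(1/678) = 452/821 + 1121/339 = 1073569/278319 ≈ 3.8573)
u(b) = -2 + 2*b
u(-10)/(-2373) + 1982/y = (-2 + 2*(-10))/(-2373) + 1982/(1073569/278319) = (-2 - 20)*(-1/2373) + 1982*(278319/1073569) = -22*(-1/2373) + 551628258/1073569 = 22/2373 + 551628258/1073569 = 187005353536/363939891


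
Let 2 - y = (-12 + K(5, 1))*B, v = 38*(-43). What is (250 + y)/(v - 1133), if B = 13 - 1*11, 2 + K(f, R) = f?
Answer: -270/2767 ≈ -0.097579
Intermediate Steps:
K(f, R) = -2 + f
v = -1634
B = 2 (B = 13 - 11 = 2)
y = 20 (y = 2 - (-12 + (-2 + 5))*2 = 2 - (-12 + 3)*2 = 2 - (-9)*2 = 2 - 1*(-18) = 2 + 18 = 20)
(250 + y)/(v - 1133) = (250 + 20)/(-1634 - 1133) = 270/(-2767) = 270*(-1/2767) = -270/2767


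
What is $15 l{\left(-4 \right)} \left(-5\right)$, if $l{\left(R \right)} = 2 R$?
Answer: $600$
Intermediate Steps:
$15 l{\left(-4 \right)} \left(-5\right) = 15 \cdot 2 \left(-4\right) \left(-5\right) = 15 \left(-8\right) \left(-5\right) = \left(-120\right) \left(-5\right) = 600$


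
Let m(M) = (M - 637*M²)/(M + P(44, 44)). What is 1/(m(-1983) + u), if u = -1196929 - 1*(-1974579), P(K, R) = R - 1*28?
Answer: 1967/4034507626 ≈ 4.8754e-7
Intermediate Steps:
P(K, R) = -28 + R (P(K, R) = R - 28 = -28 + R)
u = 777650 (u = -1196929 + 1974579 = 777650)
m(M) = (M - 637*M²)/(16 + M) (m(M) = (M - 637*M²)/(M + (-28 + 44)) = (M - 637*M²)/(M + 16) = (M - 637*M²)/(16 + M))
1/(m(-1983) + u) = 1/(-1983*(1 - 637*(-1983))/(16 - 1983) + 777650) = 1/(-1983*(1 + 1263171)/(-1967) + 777650) = 1/(-1983*(-1/1967)*1263172 + 777650) = 1/(2504870076/1967 + 777650) = 1/(4034507626/1967) = 1967/4034507626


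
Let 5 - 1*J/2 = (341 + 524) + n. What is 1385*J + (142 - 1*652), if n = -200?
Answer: -1828710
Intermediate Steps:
J = -1320 (J = 10 - 2*((341 + 524) - 200) = 10 - 2*(865 - 200) = 10 - 2*665 = 10 - 1330 = -1320)
1385*J + (142 - 1*652) = 1385*(-1320) + (142 - 1*652) = -1828200 + (142 - 652) = -1828200 - 510 = -1828710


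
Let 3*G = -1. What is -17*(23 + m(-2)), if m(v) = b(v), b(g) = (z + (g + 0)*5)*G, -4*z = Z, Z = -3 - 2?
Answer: -5287/12 ≈ -440.58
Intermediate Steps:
Z = -5
z = 5/4 (z = -¼*(-5) = 5/4 ≈ 1.2500)
G = -⅓ (G = (⅓)*(-1) = -⅓ ≈ -0.33333)
b(g) = -5/12 - 5*g/3 (b(g) = (5/4 + (g + 0)*5)*(-⅓) = (5/4 + g*5)*(-⅓) = (5/4 + 5*g)*(-⅓) = -5/12 - 5*g/3)
m(v) = -5/12 - 5*v/3
-17*(23 + m(-2)) = -17*(23 + (-5/12 - 5/3*(-2))) = -17*(23 + (-5/12 + 10/3)) = -17*(23 + 35/12) = -17*311/12 = -5287/12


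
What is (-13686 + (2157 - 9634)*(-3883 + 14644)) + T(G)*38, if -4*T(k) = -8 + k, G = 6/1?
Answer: -80473664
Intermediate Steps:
G = 6 (G = 6*1 = 6)
T(k) = 2 - k/4 (T(k) = -(-8 + k)/4 = 2 - k/4)
(-13686 + (2157 - 9634)*(-3883 + 14644)) + T(G)*38 = (-13686 + (2157 - 9634)*(-3883 + 14644)) + (2 - ¼*6)*38 = (-13686 - 7477*10761) + (2 - 3/2)*38 = (-13686 - 80459997) + (½)*38 = -80473683 + 19 = -80473664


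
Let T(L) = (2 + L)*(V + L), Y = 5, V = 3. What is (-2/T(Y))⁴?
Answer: 1/614656 ≈ 1.6269e-6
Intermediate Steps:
T(L) = (2 + L)*(3 + L)
(-2/T(Y))⁴ = (-2/(6 + 5² + 5*5))⁴ = (-2/(6 + 25 + 25))⁴ = (-2/56)⁴ = (-2*1/56)⁴ = (-1/28)⁴ = 1/614656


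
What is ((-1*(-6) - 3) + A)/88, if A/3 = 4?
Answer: 15/88 ≈ 0.17045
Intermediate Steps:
A = 12 (A = 3*4 = 12)
((-1*(-6) - 3) + A)/88 = ((-1*(-6) - 3) + 12)/88 = ((6 - 3) + 12)*(1/88) = (3 + 12)*(1/88) = 15*(1/88) = 15/88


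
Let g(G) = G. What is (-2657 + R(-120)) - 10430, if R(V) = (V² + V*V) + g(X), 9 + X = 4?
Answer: 15708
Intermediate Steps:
X = -5 (X = -9 + 4 = -5)
R(V) = -5 + 2*V² (R(V) = (V² + V*V) - 5 = (V² + V²) - 5 = 2*V² - 5 = -5 + 2*V²)
(-2657 + R(-120)) - 10430 = (-2657 + (-5 + 2*(-120)²)) - 10430 = (-2657 + (-5 + 2*14400)) - 10430 = (-2657 + (-5 + 28800)) - 10430 = (-2657 + 28795) - 10430 = 26138 - 10430 = 15708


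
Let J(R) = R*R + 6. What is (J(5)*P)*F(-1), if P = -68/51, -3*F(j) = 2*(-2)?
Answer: -496/9 ≈ -55.111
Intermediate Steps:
F(j) = 4/3 (F(j) = -2*(-2)/3 = -⅓*(-4) = 4/3)
J(R) = 6 + R² (J(R) = R² + 6 = 6 + R²)
P = -4/3 (P = -68*1/51 = -4/3 ≈ -1.3333)
(J(5)*P)*F(-1) = ((6 + 5²)*(-4/3))*(4/3) = ((6 + 25)*(-4/3))*(4/3) = (31*(-4/3))*(4/3) = -124/3*4/3 = -496/9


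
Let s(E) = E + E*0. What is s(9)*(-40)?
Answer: -360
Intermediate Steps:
s(E) = E (s(E) = E + 0 = E)
s(9)*(-40) = 9*(-40) = -360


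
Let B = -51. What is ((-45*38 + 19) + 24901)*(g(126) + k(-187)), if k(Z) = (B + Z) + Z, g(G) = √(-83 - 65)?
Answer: -9864250 + 46420*I*√37 ≈ -9.8643e+6 + 2.8236e+5*I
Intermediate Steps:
g(G) = 2*I*√37 (g(G) = √(-148) = 2*I*√37)
k(Z) = -51 + 2*Z (k(Z) = (-51 + Z) + Z = -51 + 2*Z)
((-45*38 + 19) + 24901)*(g(126) + k(-187)) = ((-45*38 + 19) + 24901)*(2*I*√37 + (-51 + 2*(-187))) = ((-1710 + 19) + 24901)*(2*I*√37 + (-51 - 374)) = (-1691 + 24901)*(2*I*√37 - 425) = 23210*(-425 + 2*I*√37) = -9864250 + 46420*I*√37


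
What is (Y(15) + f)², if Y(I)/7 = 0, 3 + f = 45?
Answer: 1764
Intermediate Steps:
f = 42 (f = -3 + 45 = 42)
Y(I) = 0 (Y(I) = 7*0 = 0)
(Y(15) + f)² = (0 + 42)² = 42² = 1764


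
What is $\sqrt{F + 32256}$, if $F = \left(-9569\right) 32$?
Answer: $4 i \sqrt{17122} \approx 523.4 i$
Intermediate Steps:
$F = -306208$
$\sqrt{F + 32256} = \sqrt{-306208 + 32256} = \sqrt{-273952} = 4 i \sqrt{17122}$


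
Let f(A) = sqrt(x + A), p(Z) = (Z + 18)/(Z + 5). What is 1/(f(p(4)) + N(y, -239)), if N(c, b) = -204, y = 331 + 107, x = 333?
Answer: -1836/371525 - 3*sqrt(3019)/371525 ≈ -0.0053855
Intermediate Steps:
y = 438
p(Z) = (18 + Z)/(5 + Z)
f(A) = sqrt(333 + A)
1/(f(p(4)) + N(y, -239)) = 1/(sqrt(333 + (18 + 4)/(5 + 4)) - 204) = 1/(sqrt(333 + 22/9) - 204) = 1/(sqrt(3019/9) - 204) = 1/(sqrt(3019)/3 - 204) = 1/(-204 + sqrt(3019)/3)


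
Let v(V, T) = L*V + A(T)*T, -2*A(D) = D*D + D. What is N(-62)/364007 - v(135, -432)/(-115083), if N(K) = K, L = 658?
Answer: 1630196548552/4654557509 ≈ 350.24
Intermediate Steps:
A(D) = -D/2 - D²/2 (A(D) = -(D*D + D)/2 = -(D² + D)/2 = -(D + D²)/2 = -D/2 - D²/2)
v(V, T) = 658*V - T²*(1 + T)/2 (v(V, T) = 658*V + (-T*(1 + T)/2)*T = 658*V - T²*(1 + T)/2)
N(-62)/364007 - v(135, -432)/(-115083) = -62/364007 - (658*135 - ½*(-432)² - ½*(-432)³)/(-115083) = -62*1/364007 - (88830 - ½*186624 - ½*(-80621568))*(-1/115083) = -62/364007 - (88830 - 93312 + 40310784)*(-1/115083) = -62/364007 - 1*40306302*(-1/115083) = -62/364007 - 40306302*(-1/115083) = -62/364007 + 4478478/12787 = 1630196548552/4654557509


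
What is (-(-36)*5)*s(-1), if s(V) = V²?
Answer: 180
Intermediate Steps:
(-(-36)*5)*s(-1) = -(-36)*5*(-1)² = -36*(-5)*1 = 180*1 = 180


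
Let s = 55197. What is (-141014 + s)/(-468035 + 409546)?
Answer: 85817/58489 ≈ 1.4672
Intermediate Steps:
(-141014 + s)/(-468035 + 409546) = (-141014 + 55197)/(-468035 + 409546) = -85817/(-58489) = -85817*(-1/58489) = 85817/58489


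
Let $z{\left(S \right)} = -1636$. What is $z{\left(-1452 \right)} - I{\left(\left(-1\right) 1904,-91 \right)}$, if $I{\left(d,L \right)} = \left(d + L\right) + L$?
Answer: $450$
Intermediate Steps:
$I{\left(d,L \right)} = d + 2 L$ ($I{\left(d,L \right)} = \left(L + d\right) + L = d + 2 L$)
$z{\left(-1452 \right)} - I{\left(\left(-1\right) 1904,-91 \right)} = -1636 - \left(\left(-1\right) 1904 + 2 \left(-91\right)\right) = -1636 - \left(-1904 - 182\right) = -1636 - -2086 = -1636 + 2086 = 450$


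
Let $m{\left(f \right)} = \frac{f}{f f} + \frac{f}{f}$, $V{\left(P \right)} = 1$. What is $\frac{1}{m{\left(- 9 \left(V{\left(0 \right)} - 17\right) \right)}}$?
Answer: $\frac{144}{145} \approx 0.9931$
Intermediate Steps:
$m{\left(f \right)} = 1 + \frac{1}{f}$ ($m{\left(f \right)} = \frac{f}{f^{2}} + 1 = \frac{1}{f} + 1 = 1 + \frac{1}{f}$)
$\frac{1}{m{\left(- 9 \left(V{\left(0 \right)} - 17\right) \right)}} = \frac{1}{\frac{1}{\left(-9\right) \left(1 - 17\right)} \left(1 - 9 \left(1 - 17\right)\right)} = \frac{1}{\frac{1}{\left(-9\right) \left(-16\right)} \left(1 - -144\right)} = \frac{1}{\frac{1}{144} \left(1 + 144\right)} = \frac{1}{\frac{1}{144} \cdot 145} = \frac{1}{\frac{145}{144}} = \frac{144}{145}$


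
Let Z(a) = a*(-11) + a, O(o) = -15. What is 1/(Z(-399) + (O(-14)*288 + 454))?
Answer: 1/124 ≈ 0.0080645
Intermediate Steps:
Z(a) = -10*a (Z(a) = -11*a + a = -10*a)
1/(Z(-399) + (O(-14)*288 + 454)) = 1/(-10*(-399) + (-15*288 + 454)) = 1/(3990 + (-4320 + 454)) = 1/(3990 - 3866) = 1/124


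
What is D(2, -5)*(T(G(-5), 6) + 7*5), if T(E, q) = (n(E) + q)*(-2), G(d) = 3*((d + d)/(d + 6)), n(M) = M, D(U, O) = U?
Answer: 166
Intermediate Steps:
G(d) = 6*d/(6 + d) (G(d) = 3*((2*d)/(6 + d)) = 3*(2*d/(6 + d)) = 6*d/(6 + d))
T(E, q) = -2*E - 2*q (T(E, q) = (E + q)*(-2) = -2*E - 2*q)
D(2, -5)*(T(G(-5), 6) + 7*5) = 2*((-12*(-5)/(6 - 5) - 2*6) + 7*5) = 2*((-12*(-5)/1 - 12) + 35) = 2*((-12*(-5) - 12) + 35) = 2*((-2*(-30) - 12) + 35) = 2*((60 - 12) + 35) = 2*(48 + 35) = 2*83 = 166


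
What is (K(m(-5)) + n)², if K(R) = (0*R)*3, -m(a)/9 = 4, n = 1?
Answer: 1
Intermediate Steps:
m(a) = -36 (m(a) = -9*4 = -36)
K(R) = 0 (K(R) = 0*3 = 0)
(K(m(-5)) + n)² = (0 + 1)² = 1² = 1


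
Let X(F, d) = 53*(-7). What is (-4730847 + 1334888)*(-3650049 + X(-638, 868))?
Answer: 12396676652780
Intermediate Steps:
X(F, d) = -371
(-4730847 + 1334888)*(-3650049 + X(-638, 868)) = (-4730847 + 1334888)*(-3650049 - 371) = -3395959*(-3650420) = 12396676652780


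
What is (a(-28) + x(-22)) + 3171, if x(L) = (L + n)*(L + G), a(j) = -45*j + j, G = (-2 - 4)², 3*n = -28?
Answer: 11893/3 ≈ 3964.3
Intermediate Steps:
n = -28/3 (n = (⅓)*(-28) = -28/3 ≈ -9.3333)
G = 36 (G = (-6)² = 36)
a(j) = -44*j
x(L) = (36 + L)*(-28/3 + L) (x(L) = (L - 28/3)*(L + 36) = (-28/3 + L)*(36 + L) = (36 + L)*(-28/3 + L))
(a(-28) + x(-22)) + 3171 = (-44*(-28) + (-336 + (-22)² + (80/3)*(-22))) + 3171 = (1232 + (-336 + 484 - 1760/3)) + 3171 = (1232 - 1316/3) + 3171 = 2380/3 + 3171 = 11893/3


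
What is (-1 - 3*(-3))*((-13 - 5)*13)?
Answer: -1872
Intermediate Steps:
(-1 - 3*(-3))*((-13 - 5)*13) = (-1 + 9)*(-18*13) = 8*(-234) = -1872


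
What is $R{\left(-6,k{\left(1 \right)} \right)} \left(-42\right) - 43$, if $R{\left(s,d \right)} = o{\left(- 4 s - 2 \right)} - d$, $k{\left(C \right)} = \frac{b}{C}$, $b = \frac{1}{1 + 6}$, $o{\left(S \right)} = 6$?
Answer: $-289$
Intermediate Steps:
$b = \frac{1}{7} \approx 0.14286$
$k{\left(C \right)} = \frac{1}{7 C}$
$R{\left(s,d \right)} = 6 - d$
$R{\left(-6,k{\left(1 \right)} \right)} \left(-42\right) - 43 = \left(6 - \frac{1}{7 \cdot 1}\right) \left(-42\right) - 43 = \left(6 - \frac{1}{7} \cdot 1\right) \left(-42\right) - 43 = \left(6 - \frac{1}{7}\right) \left(-42\right) - 43 = \frac{41}{7} \left(-42\right) - 43 = -246 - 43 = -289$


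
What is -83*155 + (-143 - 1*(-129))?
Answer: -12879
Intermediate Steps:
-83*155 + (-143 - 1*(-129)) = -12865 + (-143 + 129) = -12865 - 14 = -12879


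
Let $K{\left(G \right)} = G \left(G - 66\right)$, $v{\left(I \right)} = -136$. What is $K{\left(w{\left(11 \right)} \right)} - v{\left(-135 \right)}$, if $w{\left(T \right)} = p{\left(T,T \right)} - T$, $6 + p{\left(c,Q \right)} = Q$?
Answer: $568$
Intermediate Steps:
$p{\left(c,Q \right)} = -6 + Q$
$w{\left(T \right)} = -6$ ($w{\left(T \right)} = \left(-6 + T\right) - T = -6$)
$K{\left(G \right)} = G \left(-66 + G\right)$
$K{\left(w{\left(11 \right)} \right)} - v{\left(-135 \right)} = - 6 \left(-66 - 6\right) - -136 = \left(-6\right) \left(-72\right) + 136 = 432 + 136 = 568$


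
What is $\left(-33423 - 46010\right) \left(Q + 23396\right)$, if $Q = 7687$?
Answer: $-2469015939$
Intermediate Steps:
$\left(-33423 - 46010\right) \left(Q + 23396\right) = \left(-33423 - 46010\right) \left(7687 + 23396\right) = \left(-79433\right) 31083 = -2469015939$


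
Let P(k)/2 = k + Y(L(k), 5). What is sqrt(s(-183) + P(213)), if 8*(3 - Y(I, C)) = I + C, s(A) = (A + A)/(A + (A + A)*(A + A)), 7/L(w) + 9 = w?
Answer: sqrt(33144473487)/8772 ≈ 20.754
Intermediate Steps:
L(w) = 7/(-9 + w)
s(A) = 2*A/(A + 4*A**2) (s(A) = (2*A)/(A + (2*A)*(2*A)) = (2*A)/(A + 4*A**2) = 2*A/(A + 4*A**2))
Y(I, C) = 3 - C/8 - I/8 (Y(I, C) = 3 - (I + C)/8 = 3 - (C + I)/8 = 3 + (-C/8 - I/8) = 3 - C/8 - I/8)
P(k) = 19/4 + 2*k - 7/(4*(-9 + k)) (P(k) = 2*(k + (3 - 1/8*5 - 7/(8*(-9 + k)))) = 2*(k + (3 - 5/8 - 7/(8*(-9 + k)))) = 2*(k + (19/8 - 7/(8*(-9 + k)))) = 2*(19/8 + k - 7/(8*(-9 + k))) = 19/4 + 2*k - 7/(4*(-9 + k)))
sqrt(s(-183) + P(213)) = sqrt(2/(1 + 4*(-183)) + (-7 + (-9 + 213)*(19 + 8*213))/(4*(-9 + 213))) = sqrt(2/(1 - 732) + (1/4)*(-7 + 204*(19 + 1704))/204) = sqrt(2/(-731) + (1/4)*(1/204)*(-7 + 204*1723)) = sqrt(2*(-1/731) + (1/4)*(1/204)*(-7 + 351492)) = sqrt(-2/731 + (1/4)*(1/204)*351485) = sqrt(-2/731 + 351485/816) = sqrt(15113759/35088) = sqrt(33144473487)/8772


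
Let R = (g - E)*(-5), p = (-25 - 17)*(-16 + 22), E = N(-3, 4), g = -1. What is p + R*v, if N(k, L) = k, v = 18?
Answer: -432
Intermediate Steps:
E = -3
p = -252 (p = -42*6 = -252)
R = -10 (R = (-1 - 1*(-3))*(-5) = (-1 + 3)*(-5) = 2*(-5) = -10)
p + R*v = -252 - 10*18 = -252 - 180 = -432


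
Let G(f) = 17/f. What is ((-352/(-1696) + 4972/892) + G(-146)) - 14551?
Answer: -25099051725/1725574 ≈ -14545.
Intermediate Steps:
((-352/(-1696) + 4972/892) + G(-146)) - 14551 = ((-352/(-1696) + 4972/892) + 17/(-146)) - 14551 = ((-352*(-1/1696) + 4972*(1/892)) + 17*(-1/146)) - 14551 = ((11/53 + 1243/223) - 17/146) - 14551 = (68332/11819 - 17/146) - 14551 = 9775549/1725574 - 14551 = -25099051725/1725574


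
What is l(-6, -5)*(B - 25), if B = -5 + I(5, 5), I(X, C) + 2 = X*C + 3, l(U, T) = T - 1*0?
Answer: 20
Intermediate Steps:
l(U, T) = T (l(U, T) = T + 0 = T)
I(X, C) = 1 + C*X (I(X, C) = -2 + (X*C + 3) = -2 + (C*X + 3) = -2 + (3 + C*X) = 1 + C*X)
B = 21 (B = -5 + (1 + 5*5) = -5 + (1 + 25) = -5 + 26 = 21)
l(-6, -5)*(B - 25) = -5*(21 - 25) = -5*(-4) = 20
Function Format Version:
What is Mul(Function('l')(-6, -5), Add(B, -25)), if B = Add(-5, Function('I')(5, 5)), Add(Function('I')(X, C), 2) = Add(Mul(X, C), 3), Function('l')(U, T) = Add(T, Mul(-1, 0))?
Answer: 20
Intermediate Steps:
Function('l')(U, T) = T (Function('l')(U, T) = Add(T, 0) = T)
Function('I')(X, C) = Add(1, Mul(C, X)) (Function('I')(X, C) = Add(-2, Add(Mul(X, C), 3)) = Add(-2, Add(Mul(C, X), 3)) = Add(-2, Add(3, Mul(C, X))) = Add(1, Mul(C, X)))
B = 21 (B = Add(-5, Add(1, Mul(5, 5))) = Add(-5, Add(1, 25)) = Add(-5, 26) = 21)
Mul(Function('l')(-6, -5), Add(B, -25)) = Mul(-5, Add(21, -25)) = Mul(-5, -4) = 20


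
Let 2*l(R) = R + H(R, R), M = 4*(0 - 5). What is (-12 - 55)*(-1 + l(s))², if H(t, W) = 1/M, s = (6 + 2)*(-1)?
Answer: -2706867/1600 ≈ -1691.8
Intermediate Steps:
M = -20 (M = 4*(-5) = -20)
s = -8 (s = 8*(-1) = -8)
H(t, W) = -1/20 (H(t, W) = 1/(-20) = -1/20)
l(R) = -1/40 + R/2 (l(R) = (R - 1/20)/2 = (-1/20 + R)/2 = -1/40 + R/2)
(-12 - 55)*(-1 + l(s))² = (-12 - 55)*(-1 + (-1/40 + (½)*(-8)))² = -67*(-1 + (-1/40 - 4))² = -67*(-1 - 161/40)² = -67*(-201/40)² = -67*40401/1600 = -2706867/1600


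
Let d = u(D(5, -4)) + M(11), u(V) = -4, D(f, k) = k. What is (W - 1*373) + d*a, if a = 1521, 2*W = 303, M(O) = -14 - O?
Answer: -88661/2 ≈ -44331.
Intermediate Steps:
W = 303/2 (W = (½)*303 = 303/2 ≈ 151.50)
d = -29 (d = -4 + (-14 - 1*11) = -4 + (-14 - 11) = -4 - 25 = -29)
(W - 1*373) + d*a = (303/2 - 1*373) - 29*1521 = (303/2 - 373) - 44109 = -443/2 - 44109 = -88661/2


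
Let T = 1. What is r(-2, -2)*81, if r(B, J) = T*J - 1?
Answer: -243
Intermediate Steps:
r(B, J) = -1 + J (r(B, J) = 1*J - 1 = J - 1 = -1 + J)
r(-2, -2)*81 = (-1 - 2)*81 = -3*81 = -243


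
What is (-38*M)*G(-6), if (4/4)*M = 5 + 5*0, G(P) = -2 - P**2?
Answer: 7220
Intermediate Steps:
M = 5 (M = 5 + 5*0 = 5 + 0 = 5)
(-38*M)*G(-6) = (-38*5)*(-2 - 1*(-6)**2) = -190*(-2 - 1*36) = -190*(-2 - 36) = -190*(-38) = 7220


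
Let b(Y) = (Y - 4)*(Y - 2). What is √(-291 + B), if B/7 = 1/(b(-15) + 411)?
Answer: I*√156772858/734 ≈ 17.058*I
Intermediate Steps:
b(Y) = (-4 + Y)*(-2 + Y)
B = 7/734 (B = 7/((8 + (-15)² - 6*(-15)) + 411) = 7/((8 + 225 + 90) + 411) = 7/(323 + 411) = 7/734 ≈ 0.0095368)
√(-291 + B) = √(-291 + 7/734) = √(-213587/734) = I*√156772858/734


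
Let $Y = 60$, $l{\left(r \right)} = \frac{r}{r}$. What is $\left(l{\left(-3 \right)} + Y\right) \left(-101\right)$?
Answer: $-6161$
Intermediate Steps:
$l{\left(r \right)} = 1$
$\left(l{\left(-3 \right)} + Y\right) \left(-101\right) = \left(1 + 60\right) \left(-101\right) = 61 \left(-101\right) = -6161$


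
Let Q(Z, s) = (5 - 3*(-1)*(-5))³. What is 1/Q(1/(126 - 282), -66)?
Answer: -1/1000 ≈ -0.0010000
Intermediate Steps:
Q(Z, s) = -1000 (Q(Z, s) = (5 - (-3)*(-5))³ = (5 - 1*15)³ = (5 - 15)³ = (-10)³ = -1000)
1/Q(1/(126 - 282), -66) = 1/(-1000) = -1/1000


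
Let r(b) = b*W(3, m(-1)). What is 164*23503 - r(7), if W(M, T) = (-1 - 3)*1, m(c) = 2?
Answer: 3854520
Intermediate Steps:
W(M, T) = -4 (W(M, T) = -4*1 = -4)
r(b) = -4*b (r(b) = b*(-4) = -4*b)
164*23503 - r(7) = 164*23503 - (-4)*7 = 3854492 - 1*(-28) = 3854492 + 28 = 3854520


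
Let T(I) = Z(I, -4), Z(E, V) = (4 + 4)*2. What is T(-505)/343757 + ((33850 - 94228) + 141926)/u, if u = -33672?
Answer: -7008039271/2893746426 ≈ -2.4218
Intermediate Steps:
Z(E, V) = 16 (Z(E, V) = 8*2 = 16)
T(I) = 16
T(-505)/343757 + ((33850 - 94228) + 141926)/u = 16/343757 + ((33850 - 94228) + 141926)/(-33672) = 16*(1/343757) + (-60378 + 141926)*(-1/33672) = 16/343757 + 81548*(-1/33672) = 16/343757 - 20387/8418 = -7008039271/2893746426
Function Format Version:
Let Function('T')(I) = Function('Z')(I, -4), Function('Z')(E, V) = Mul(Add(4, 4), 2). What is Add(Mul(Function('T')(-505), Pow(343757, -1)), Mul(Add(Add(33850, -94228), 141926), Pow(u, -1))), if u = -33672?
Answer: Rational(-7008039271, 2893746426) ≈ -2.4218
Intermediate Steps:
Function('Z')(E, V) = 16 (Function('Z')(E, V) = Mul(8, 2) = 16)
Function('T')(I) = 16
Add(Mul(Function('T')(-505), Pow(343757, -1)), Mul(Add(Add(33850, -94228), 141926), Pow(u, -1))) = Add(Mul(16, Pow(343757, -1)), Mul(Add(Add(33850, -94228), 141926), Pow(-33672, -1))) = Add(Mul(16, Rational(1, 343757)), Mul(Add(-60378, 141926), Rational(-1, 33672))) = Add(Rational(16, 343757), Mul(81548, Rational(-1, 33672))) = Add(Rational(16, 343757), Rational(-20387, 8418)) = Rational(-7008039271, 2893746426)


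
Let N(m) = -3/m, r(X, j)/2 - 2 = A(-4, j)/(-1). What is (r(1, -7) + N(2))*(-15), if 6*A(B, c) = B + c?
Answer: -185/2 ≈ -92.500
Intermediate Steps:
A(B, c) = B/6 + c/6 (A(B, c) = (B + c)/6 = B/6 + c/6)
r(X, j) = 16/3 - j/3 (r(X, j) = 4 + 2*(((1/6)*(-4) + j/6)/(-1)) = 4 + 2*((-2/3 + j/6)*(-1)) = 4 + 2*(2/3 - j/6) = 4 + (4/3 - j/3) = 16/3 - j/3)
(r(1, -7) + N(2))*(-15) = ((16/3 - 1/3*(-7)) - 3/2)*(-15) = ((16/3 + 7/3) - 3*1/2)*(-15) = (23/3 - 3/2)*(-15) = (37/6)*(-15) = -185/2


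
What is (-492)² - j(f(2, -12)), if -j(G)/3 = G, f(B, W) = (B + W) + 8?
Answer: 242058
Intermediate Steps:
f(B, W) = 8 + B + W
j(G) = -3*G
(-492)² - j(f(2, -12)) = (-492)² - (-3)*(8 + 2 - 12) = 242064 - (-3)*(-2) = 242064 - 1*6 = 242064 - 6 = 242058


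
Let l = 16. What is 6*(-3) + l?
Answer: -2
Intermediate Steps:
6*(-3) + l = 6*(-3) + 16 = -18 + 16 = -2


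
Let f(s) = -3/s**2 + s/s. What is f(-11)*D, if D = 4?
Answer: 472/121 ≈ 3.9008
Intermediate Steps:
f(s) = 1 - 3/s**2 (f(s) = -3/s**2 + 1 = 1 - 3/s**2)
f(-11)*D = (1 - 3/(-11)**2)*4 = (1 - 3*1/121)*4 = (1 - 3/121)*4 = (118/121)*4 = 472/121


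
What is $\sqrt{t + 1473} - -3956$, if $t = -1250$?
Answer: $3956 + \sqrt{223} \approx 3970.9$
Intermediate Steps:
$\sqrt{t + 1473} - -3956 = \sqrt{-1250 + 1473} - -3956 = \sqrt{223} + 3956 = 3956 + \sqrt{223}$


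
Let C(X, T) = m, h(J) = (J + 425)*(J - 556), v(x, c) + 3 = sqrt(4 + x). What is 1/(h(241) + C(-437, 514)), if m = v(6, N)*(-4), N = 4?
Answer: -104889/22003404562 + sqrt(10)/11001702281 ≈ -4.7667e-6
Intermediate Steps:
v(x, c) = -3 + sqrt(4 + x)
h(J) = (-556 + J)*(425 + J) (h(J) = (425 + J)*(-556 + J) = (-556 + J)*(425 + J))
m = 12 - 4*sqrt(10) (m = (-3 + sqrt(4 + 6))*(-4) = (-3 + sqrt(10))*(-4) = 12 - 4*sqrt(10) ≈ -0.64911)
C(X, T) = 12 - 4*sqrt(10)
1/(h(241) + C(-437, 514)) = 1/((-236300 + 241**2 - 131*241) + (12 - 4*sqrt(10))) = 1/((-236300 + 58081 - 31571) + (12 - 4*sqrt(10))) = 1/(-209790 + (12 - 4*sqrt(10))) = 1/(-209778 - 4*sqrt(10))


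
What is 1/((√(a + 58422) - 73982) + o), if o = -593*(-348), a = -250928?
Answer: 66191/8762593215 - I*√192506/17525186430 ≈ 7.5538e-6 - 2.5036e-8*I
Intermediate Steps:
o = 206364
1/((√(a + 58422) - 73982) + o) = 1/((√(-250928 + 58422) - 73982) + 206364) = 1/((√(-192506) - 73982) + 206364) = 1/((I*√192506 - 73982) + 206364) = 1/((-73982 + I*√192506) + 206364) = 1/(132382 + I*√192506)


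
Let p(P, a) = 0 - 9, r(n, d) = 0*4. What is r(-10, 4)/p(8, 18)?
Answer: 0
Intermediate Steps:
r(n, d) = 0
p(P, a) = -9
r(-10, 4)/p(8, 18) = 0/(-9) = -⅑*0 = 0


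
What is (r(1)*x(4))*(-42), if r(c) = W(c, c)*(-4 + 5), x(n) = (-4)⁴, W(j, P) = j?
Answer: -10752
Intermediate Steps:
x(n) = 256
r(c) = c (r(c) = c*(-4 + 5) = c*1 = c)
(r(1)*x(4))*(-42) = (1*256)*(-42) = 256*(-42) = -10752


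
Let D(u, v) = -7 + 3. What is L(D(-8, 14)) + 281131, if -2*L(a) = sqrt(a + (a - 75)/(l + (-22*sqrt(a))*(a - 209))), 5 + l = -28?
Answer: 281131 - sqrt(-28337972710245 + 59717474916*I)/5323362 ≈ 2.8113e+5 - 1.0*I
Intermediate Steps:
D(u, v) = -4
l = -33 (l = -5 - 28 = -33)
L(a) = -sqrt(a + (-75 + a)/(-33 - 22*sqrt(a)*(-209 + a)))/2 (L(a) = -sqrt(a + (a - 75)/(-33 + (-22*sqrt(a))*(a - 209)))/2 = -sqrt(a + (-75 + a)/(-33 + (-22*sqrt(a))*(-209 + a)))/2 = -sqrt(a + (-75 + a)/(-33 - 22*sqrt(a)*(-209 + a)))/2)
L(D(-8, 14)) + 281131 = -sqrt(11)*sqrt((75 - (-36784)*I + 22*(-4)**(5/2) + 32*(-4))/(3 - 836*I + 2*(-4)**(3/2)))/22 + 281131 = -sqrt(11)*sqrt((75 - (-36784)*I + 22*(32*I) - 128)/(3 - 836*I + 2*(-8*I)))/22 + 281131 = -sqrt(11)*sqrt((75 + 36784*I + 704*I - 128)/(3 - 836*I - 16*I))/22 + 281131 = -sqrt(11)*sqrt((-53 + 37488*I)/(3 - 852*I))/22 + 281131 = -sqrt(11)*sqrt(((3 + 852*I)/725913)*(-53 + 37488*I))/22 + 281131 = -sqrt(11)*sqrt((-53 + 37488*I)*(3 + 852*I)/725913)/22 + 281131 = -sqrt(11)*sqrt(80657)*sqrt((-53 + 37488*I)*(3 + 852*I))/241971/22 + 281131 = -sqrt(887227)*sqrt((-53 + 37488*I)*(3 + 852*I))/5323362 + 281131 = 281131 - sqrt(887227)*sqrt((-53 + 37488*I)*(3 + 852*I))/5323362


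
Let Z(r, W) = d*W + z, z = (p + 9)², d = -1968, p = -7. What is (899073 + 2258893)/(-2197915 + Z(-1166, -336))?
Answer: -3157966/1536663 ≈ -2.0551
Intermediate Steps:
z = 4 (z = (-7 + 9)² = 2² = 4)
Z(r, W) = 4 - 1968*W (Z(r, W) = -1968*W + 4 = 4 - 1968*W)
(899073 + 2258893)/(-2197915 + Z(-1166, -336)) = (899073 + 2258893)/(-2197915 + (4 - 1968*(-336))) = 3157966/(-2197915 + (4 + 661248)) = 3157966/(-2197915 + 661252) = 3157966/(-1536663) = 3157966*(-1/1536663) = -3157966/1536663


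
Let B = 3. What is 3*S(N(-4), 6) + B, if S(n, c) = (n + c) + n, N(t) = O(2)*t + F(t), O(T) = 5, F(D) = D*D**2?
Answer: -483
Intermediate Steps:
F(D) = D**3
N(t) = t**3 + 5*t (N(t) = 5*t + t**3 = t**3 + 5*t)
S(n, c) = c + 2*n (S(n, c) = (c + n) + n = c + 2*n)
3*S(N(-4), 6) + B = 3*(6 + 2*(-4*(5 + (-4)**2))) + 3 = 3*(6 + 2*(-4*(5 + 16))) + 3 = 3*(6 + 2*(-4*21)) + 3 = 3*(6 + 2*(-84)) + 3 = 3*(6 - 168) + 3 = 3*(-162) + 3 = -486 + 3 = -483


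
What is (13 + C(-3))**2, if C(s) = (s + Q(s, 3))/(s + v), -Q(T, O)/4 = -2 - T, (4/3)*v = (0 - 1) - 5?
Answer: 43681/225 ≈ 194.14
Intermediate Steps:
v = -9/2 (v = 3*((0 - 1) - 5)/4 = 3*(-1 - 5)/4 = (3/4)*(-6) = -9/2 ≈ -4.5000)
Q(T, O) = 8 + 4*T (Q(T, O) = -4*(-2 - T) = 8 + 4*T)
C(s) = (8 + 5*s)/(-9/2 + s) (C(s) = (s + (8 + 4*s))/(s - 9/2) = (8 + 5*s)/(-9/2 + s))
(13 + C(-3))**2 = (13 + 2*(8 + 5*(-3))/(-9 + 2*(-3)))**2 = (13 + 2*(8 - 15)/(-9 - 6))**2 = (13 + 2*(-7)/(-15))**2 = (13 + 2*(-1/15)*(-7))**2 = (13 + 14/15)**2 = (209/15)**2 = 43681/225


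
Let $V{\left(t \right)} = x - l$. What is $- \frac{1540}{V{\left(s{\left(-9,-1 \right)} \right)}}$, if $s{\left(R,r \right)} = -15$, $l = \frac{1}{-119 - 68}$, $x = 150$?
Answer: $- \frac{287980}{28051} \approx -10.266$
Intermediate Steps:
$l = - \frac{1}{187}$ ($l = \frac{1}{-187} = - \frac{1}{187} \approx -0.0053476$)
$V{\left(t \right)} = \frac{28051}{187}$ ($V{\left(t \right)} = 150 - - \frac{1}{187} = 150 + \frac{1}{187} = \frac{28051}{187}$)
$- \frac{1540}{V{\left(s{\left(-9,-1 \right)} \right)}} = - \frac{1540}{\frac{28051}{187}} = \left(-1540\right) \frac{187}{28051} = - \frac{287980}{28051}$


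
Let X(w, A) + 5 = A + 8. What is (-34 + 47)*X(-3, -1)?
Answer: 26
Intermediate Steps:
X(w, A) = 3 + A (X(w, A) = -5 + (A + 8) = -5 + (8 + A) = 3 + A)
(-34 + 47)*X(-3, -1) = (-34 + 47)*(3 - 1) = 13*2 = 26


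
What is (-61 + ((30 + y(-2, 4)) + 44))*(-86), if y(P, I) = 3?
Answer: -1376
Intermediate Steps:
(-61 + ((30 + y(-2, 4)) + 44))*(-86) = (-61 + ((30 + 3) + 44))*(-86) = (-61 + (33 + 44))*(-86) = (-61 + 77)*(-86) = 16*(-86) = -1376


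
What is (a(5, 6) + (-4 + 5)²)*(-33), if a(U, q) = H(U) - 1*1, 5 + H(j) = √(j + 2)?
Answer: 165 - 33*√7 ≈ 77.690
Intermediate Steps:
H(j) = -5 + √(2 + j) (H(j) = -5 + √(j + 2) = -5 + √(2 + j))
a(U, q) = -6 + √(2 + U) (a(U, q) = (-5 + √(2 + U)) - 1*1 = (-5 + √(2 + U)) - 1 = -6 + √(2 + U))
(a(5, 6) + (-4 + 5)²)*(-33) = ((-6 + √(2 + 5)) + (-4 + 5)²)*(-33) = ((-6 + √7) + 1²)*(-33) = ((-6 + √7) + 1)*(-33) = (-5 + √7)*(-33) = 165 - 33*√7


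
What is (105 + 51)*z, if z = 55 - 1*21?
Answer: 5304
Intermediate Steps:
z = 34 (z = 55 - 21 = 34)
(105 + 51)*z = (105 + 51)*34 = 156*34 = 5304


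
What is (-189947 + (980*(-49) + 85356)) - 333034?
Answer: -485645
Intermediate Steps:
(-189947 + (980*(-49) + 85356)) - 333034 = (-189947 + (-48020 + 85356)) - 333034 = (-189947 + 37336) - 333034 = -152611 - 333034 = -485645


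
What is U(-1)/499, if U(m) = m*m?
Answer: 1/499 ≈ 0.0020040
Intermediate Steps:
U(m) = m**2
U(-1)/499 = (-1)**2/499 = 1*(1/499) = 1/499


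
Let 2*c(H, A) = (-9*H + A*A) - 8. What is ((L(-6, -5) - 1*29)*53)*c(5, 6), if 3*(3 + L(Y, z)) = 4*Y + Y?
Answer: 18921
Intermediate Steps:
L(Y, z) = -3 + 5*Y/3 (L(Y, z) = -3 + (4*Y + Y)/3 = -3 + (5*Y)/3 = -3 + 5*Y/3)
c(H, A) = -4 + A**2/2 - 9*H/2 (c(H, A) = ((-9*H + A*A) - 8)/2 = ((-9*H + A**2) - 8)/2 = ((A**2 - 9*H) - 8)/2 = (-8 + A**2 - 9*H)/2 = -4 + A**2/2 - 9*H/2)
((L(-6, -5) - 1*29)*53)*c(5, 6) = (((-3 + (5/3)*(-6)) - 1*29)*53)*(-4 + (1/2)*6**2 - 9/2*5) = (((-3 - 10) - 29)*53)*(-4 + (1/2)*36 - 45/2) = ((-13 - 29)*53)*(-4 + 18 - 45/2) = -42*53*(-17/2) = -2226*(-17/2) = 18921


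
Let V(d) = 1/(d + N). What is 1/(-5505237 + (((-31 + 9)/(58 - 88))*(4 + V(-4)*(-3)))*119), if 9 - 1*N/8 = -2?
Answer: -20/110097821 ≈ -1.8166e-7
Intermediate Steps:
N = 88 (N = 72 - 8*(-2) = 72 + 16 = 88)
V(d) = 1/(88 + d) (V(d) = 1/(d + 88) = 1/(88 + d))
1/(-5505237 + (((-31 + 9)/(58 - 88))*(4 + V(-4)*(-3)))*119) = 1/(-5505237 + (((-31 + 9)/(58 - 88))*(4 - 3/(88 - 4)))*119) = 1/(-5505237 + ((-22/(-30))*(4 - 3/84))*119) = 1/(-5505237 + ((-22*(-1/30))*(4 + (1/84)*(-3)))*119) = 1/(-5505237 + (11*(4 - 1/28)/15)*119) = 1/(-5505237 + ((11/15)*(111/28))*119) = 1/(-5505237 + (407/140)*119) = 1/(-5505237 + 6919/20) = 1/(-110097821/20) = -20/110097821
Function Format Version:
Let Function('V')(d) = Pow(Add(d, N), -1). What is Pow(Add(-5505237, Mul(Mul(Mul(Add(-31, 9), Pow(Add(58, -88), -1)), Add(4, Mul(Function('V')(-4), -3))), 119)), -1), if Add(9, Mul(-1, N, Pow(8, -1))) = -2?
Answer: Rational(-20, 110097821) ≈ -1.8166e-7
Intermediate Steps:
N = 88 (N = Add(72, Mul(-8, -2)) = Add(72, 16) = 88)
Function('V')(d) = Pow(Add(88, d), -1) (Function('V')(d) = Pow(Add(d, 88), -1) = Pow(Add(88, d), -1))
Pow(Add(-5505237, Mul(Mul(Mul(Add(-31, 9), Pow(Add(58, -88), -1)), Add(4, Mul(Function('V')(-4), -3))), 119)), -1) = Pow(Add(-5505237, Mul(Mul(Mul(Add(-31, 9), Pow(Add(58, -88), -1)), Add(4, Mul(Pow(Add(88, -4), -1), -3))), 119)), -1) = Pow(Add(-5505237, Mul(Mul(Mul(-22, Pow(-30, -1)), Add(4, Mul(Pow(84, -1), -3))), 119)), -1) = Pow(Add(-5505237, Mul(Mul(Mul(-22, Rational(-1, 30)), Add(4, Mul(Rational(1, 84), -3))), 119)), -1) = Pow(Add(-5505237, Mul(Mul(Rational(11, 15), Add(4, Rational(-1, 28))), 119)), -1) = Pow(Add(-5505237, Mul(Mul(Rational(11, 15), Rational(111, 28)), 119)), -1) = Pow(Add(-5505237, Mul(Rational(407, 140), 119)), -1) = Pow(Add(-5505237, Rational(6919, 20)), -1) = Pow(Rational(-110097821, 20), -1) = Rational(-20, 110097821)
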